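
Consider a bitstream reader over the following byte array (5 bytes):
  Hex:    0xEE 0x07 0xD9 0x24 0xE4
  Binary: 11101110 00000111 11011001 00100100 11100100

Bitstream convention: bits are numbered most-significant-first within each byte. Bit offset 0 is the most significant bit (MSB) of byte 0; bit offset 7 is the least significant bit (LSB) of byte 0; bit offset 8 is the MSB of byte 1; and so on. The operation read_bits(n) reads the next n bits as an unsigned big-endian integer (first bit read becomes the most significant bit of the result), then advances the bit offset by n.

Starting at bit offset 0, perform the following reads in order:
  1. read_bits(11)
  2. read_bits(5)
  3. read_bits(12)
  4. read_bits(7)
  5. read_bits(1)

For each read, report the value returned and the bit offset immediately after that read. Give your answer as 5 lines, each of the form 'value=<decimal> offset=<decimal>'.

Read 1: bits[0:11] width=11 -> value=1904 (bin 11101110000); offset now 11 = byte 1 bit 3; 29 bits remain
Read 2: bits[11:16] width=5 -> value=7 (bin 00111); offset now 16 = byte 2 bit 0; 24 bits remain
Read 3: bits[16:28] width=12 -> value=3474 (bin 110110010010); offset now 28 = byte 3 bit 4; 12 bits remain
Read 4: bits[28:35] width=7 -> value=39 (bin 0100111); offset now 35 = byte 4 bit 3; 5 bits remain
Read 5: bits[35:36] width=1 -> value=0 (bin 0); offset now 36 = byte 4 bit 4; 4 bits remain

Answer: value=1904 offset=11
value=7 offset=16
value=3474 offset=28
value=39 offset=35
value=0 offset=36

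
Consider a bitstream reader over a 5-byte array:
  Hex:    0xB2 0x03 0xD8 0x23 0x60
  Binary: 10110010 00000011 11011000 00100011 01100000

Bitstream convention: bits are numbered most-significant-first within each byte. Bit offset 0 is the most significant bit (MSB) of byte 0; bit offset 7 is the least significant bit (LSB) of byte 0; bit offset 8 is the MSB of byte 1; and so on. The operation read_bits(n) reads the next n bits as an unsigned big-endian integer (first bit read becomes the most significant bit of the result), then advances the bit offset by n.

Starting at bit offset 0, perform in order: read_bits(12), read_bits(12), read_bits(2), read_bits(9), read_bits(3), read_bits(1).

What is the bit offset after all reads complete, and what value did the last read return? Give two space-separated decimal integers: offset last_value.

Answer: 39 0

Derivation:
Read 1: bits[0:12] width=12 -> value=2848 (bin 101100100000); offset now 12 = byte 1 bit 4; 28 bits remain
Read 2: bits[12:24] width=12 -> value=984 (bin 001111011000); offset now 24 = byte 3 bit 0; 16 bits remain
Read 3: bits[24:26] width=2 -> value=0 (bin 00); offset now 26 = byte 3 bit 2; 14 bits remain
Read 4: bits[26:35] width=9 -> value=283 (bin 100011011); offset now 35 = byte 4 bit 3; 5 bits remain
Read 5: bits[35:38] width=3 -> value=0 (bin 000); offset now 38 = byte 4 bit 6; 2 bits remain
Read 6: bits[38:39] width=1 -> value=0 (bin 0); offset now 39 = byte 4 bit 7; 1 bits remain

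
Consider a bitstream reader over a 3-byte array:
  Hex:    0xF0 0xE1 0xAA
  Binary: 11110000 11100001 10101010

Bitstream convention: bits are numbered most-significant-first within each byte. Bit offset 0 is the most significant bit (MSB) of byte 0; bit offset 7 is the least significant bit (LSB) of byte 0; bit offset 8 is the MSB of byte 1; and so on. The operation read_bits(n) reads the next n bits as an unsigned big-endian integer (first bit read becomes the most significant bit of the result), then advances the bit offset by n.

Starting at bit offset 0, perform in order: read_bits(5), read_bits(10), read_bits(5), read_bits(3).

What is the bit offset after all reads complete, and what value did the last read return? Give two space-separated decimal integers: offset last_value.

Answer: 23 5

Derivation:
Read 1: bits[0:5] width=5 -> value=30 (bin 11110); offset now 5 = byte 0 bit 5; 19 bits remain
Read 2: bits[5:15] width=10 -> value=112 (bin 0001110000); offset now 15 = byte 1 bit 7; 9 bits remain
Read 3: bits[15:20] width=5 -> value=26 (bin 11010); offset now 20 = byte 2 bit 4; 4 bits remain
Read 4: bits[20:23] width=3 -> value=5 (bin 101); offset now 23 = byte 2 bit 7; 1 bits remain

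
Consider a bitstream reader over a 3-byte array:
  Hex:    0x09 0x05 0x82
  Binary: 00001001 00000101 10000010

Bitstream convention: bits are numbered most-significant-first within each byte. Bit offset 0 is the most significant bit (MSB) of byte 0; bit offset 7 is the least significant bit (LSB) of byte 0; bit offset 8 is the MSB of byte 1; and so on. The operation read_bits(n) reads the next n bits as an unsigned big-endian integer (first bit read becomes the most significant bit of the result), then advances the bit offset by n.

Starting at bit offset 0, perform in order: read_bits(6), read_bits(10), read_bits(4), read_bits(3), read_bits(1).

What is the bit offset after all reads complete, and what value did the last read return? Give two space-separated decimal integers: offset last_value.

Read 1: bits[0:6] width=6 -> value=2 (bin 000010); offset now 6 = byte 0 bit 6; 18 bits remain
Read 2: bits[6:16] width=10 -> value=261 (bin 0100000101); offset now 16 = byte 2 bit 0; 8 bits remain
Read 3: bits[16:20] width=4 -> value=8 (bin 1000); offset now 20 = byte 2 bit 4; 4 bits remain
Read 4: bits[20:23] width=3 -> value=1 (bin 001); offset now 23 = byte 2 bit 7; 1 bits remain
Read 5: bits[23:24] width=1 -> value=0 (bin 0); offset now 24 = byte 3 bit 0; 0 bits remain

Answer: 24 0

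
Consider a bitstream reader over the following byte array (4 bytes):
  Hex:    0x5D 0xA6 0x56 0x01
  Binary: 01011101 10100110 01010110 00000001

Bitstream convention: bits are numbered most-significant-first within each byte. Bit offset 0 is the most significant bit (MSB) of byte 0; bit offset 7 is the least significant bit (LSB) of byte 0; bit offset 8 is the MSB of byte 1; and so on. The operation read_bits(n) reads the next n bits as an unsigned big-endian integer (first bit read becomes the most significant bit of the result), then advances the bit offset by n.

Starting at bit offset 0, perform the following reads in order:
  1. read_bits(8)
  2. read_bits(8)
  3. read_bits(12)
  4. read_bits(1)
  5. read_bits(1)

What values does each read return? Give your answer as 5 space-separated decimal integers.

Answer: 93 166 1376 0 0

Derivation:
Read 1: bits[0:8] width=8 -> value=93 (bin 01011101); offset now 8 = byte 1 bit 0; 24 bits remain
Read 2: bits[8:16] width=8 -> value=166 (bin 10100110); offset now 16 = byte 2 bit 0; 16 bits remain
Read 3: bits[16:28] width=12 -> value=1376 (bin 010101100000); offset now 28 = byte 3 bit 4; 4 bits remain
Read 4: bits[28:29] width=1 -> value=0 (bin 0); offset now 29 = byte 3 bit 5; 3 bits remain
Read 5: bits[29:30] width=1 -> value=0 (bin 0); offset now 30 = byte 3 bit 6; 2 bits remain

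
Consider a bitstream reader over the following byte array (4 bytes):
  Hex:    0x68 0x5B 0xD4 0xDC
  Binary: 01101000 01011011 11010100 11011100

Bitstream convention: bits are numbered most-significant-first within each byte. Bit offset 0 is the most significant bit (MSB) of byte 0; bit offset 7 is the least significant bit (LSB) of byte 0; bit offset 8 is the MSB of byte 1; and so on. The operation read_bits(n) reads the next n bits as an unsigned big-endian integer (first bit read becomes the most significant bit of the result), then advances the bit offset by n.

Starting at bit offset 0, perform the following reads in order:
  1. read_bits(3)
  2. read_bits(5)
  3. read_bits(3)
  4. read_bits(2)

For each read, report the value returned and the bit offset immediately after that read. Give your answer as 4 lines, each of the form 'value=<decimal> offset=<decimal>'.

Answer: value=3 offset=3
value=8 offset=8
value=2 offset=11
value=3 offset=13

Derivation:
Read 1: bits[0:3] width=3 -> value=3 (bin 011); offset now 3 = byte 0 bit 3; 29 bits remain
Read 2: bits[3:8] width=5 -> value=8 (bin 01000); offset now 8 = byte 1 bit 0; 24 bits remain
Read 3: bits[8:11] width=3 -> value=2 (bin 010); offset now 11 = byte 1 bit 3; 21 bits remain
Read 4: bits[11:13] width=2 -> value=3 (bin 11); offset now 13 = byte 1 bit 5; 19 bits remain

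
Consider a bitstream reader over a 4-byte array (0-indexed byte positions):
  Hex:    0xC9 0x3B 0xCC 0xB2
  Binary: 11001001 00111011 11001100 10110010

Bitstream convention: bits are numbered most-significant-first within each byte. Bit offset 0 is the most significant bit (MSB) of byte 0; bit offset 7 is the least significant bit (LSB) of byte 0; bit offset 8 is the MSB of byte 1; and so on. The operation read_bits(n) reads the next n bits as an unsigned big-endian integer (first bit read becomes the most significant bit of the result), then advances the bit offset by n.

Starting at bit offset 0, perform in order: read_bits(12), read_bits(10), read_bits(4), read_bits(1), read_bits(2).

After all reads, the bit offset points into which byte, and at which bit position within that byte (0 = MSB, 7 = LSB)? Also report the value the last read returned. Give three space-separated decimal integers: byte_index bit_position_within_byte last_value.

Answer: 3 5 2

Derivation:
Read 1: bits[0:12] width=12 -> value=3219 (bin 110010010011); offset now 12 = byte 1 bit 4; 20 bits remain
Read 2: bits[12:22] width=10 -> value=755 (bin 1011110011); offset now 22 = byte 2 bit 6; 10 bits remain
Read 3: bits[22:26] width=4 -> value=2 (bin 0010); offset now 26 = byte 3 bit 2; 6 bits remain
Read 4: bits[26:27] width=1 -> value=1 (bin 1); offset now 27 = byte 3 bit 3; 5 bits remain
Read 5: bits[27:29] width=2 -> value=2 (bin 10); offset now 29 = byte 3 bit 5; 3 bits remain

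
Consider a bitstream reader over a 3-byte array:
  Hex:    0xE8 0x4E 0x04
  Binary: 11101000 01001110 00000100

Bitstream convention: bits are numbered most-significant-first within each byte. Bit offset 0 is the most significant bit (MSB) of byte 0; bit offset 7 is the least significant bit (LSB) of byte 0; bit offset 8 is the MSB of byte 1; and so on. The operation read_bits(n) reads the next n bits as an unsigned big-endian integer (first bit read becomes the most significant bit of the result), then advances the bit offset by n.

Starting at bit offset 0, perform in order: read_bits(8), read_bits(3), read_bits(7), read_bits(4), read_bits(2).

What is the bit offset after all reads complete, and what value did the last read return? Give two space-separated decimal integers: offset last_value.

Answer: 24 0

Derivation:
Read 1: bits[0:8] width=8 -> value=232 (bin 11101000); offset now 8 = byte 1 bit 0; 16 bits remain
Read 2: bits[8:11] width=3 -> value=2 (bin 010); offset now 11 = byte 1 bit 3; 13 bits remain
Read 3: bits[11:18] width=7 -> value=56 (bin 0111000); offset now 18 = byte 2 bit 2; 6 bits remain
Read 4: bits[18:22] width=4 -> value=1 (bin 0001); offset now 22 = byte 2 bit 6; 2 bits remain
Read 5: bits[22:24] width=2 -> value=0 (bin 00); offset now 24 = byte 3 bit 0; 0 bits remain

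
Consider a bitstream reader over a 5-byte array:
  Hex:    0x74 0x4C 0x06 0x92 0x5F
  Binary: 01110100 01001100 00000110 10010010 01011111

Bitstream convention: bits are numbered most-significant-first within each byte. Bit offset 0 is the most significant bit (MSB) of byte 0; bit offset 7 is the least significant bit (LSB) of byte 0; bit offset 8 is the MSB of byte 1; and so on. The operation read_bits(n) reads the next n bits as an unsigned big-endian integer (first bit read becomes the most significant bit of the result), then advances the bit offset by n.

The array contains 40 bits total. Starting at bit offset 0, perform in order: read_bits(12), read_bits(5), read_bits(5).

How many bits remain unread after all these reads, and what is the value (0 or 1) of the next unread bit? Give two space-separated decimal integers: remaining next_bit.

Answer: 18 1

Derivation:
Read 1: bits[0:12] width=12 -> value=1860 (bin 011101000100); offset now 12 = byte 1 bit 4; 28 bits remain
Read 2: bits[12:17] width=5 -> value=24 (bin 11000); offset now 17 = byte 2 bit 1; 23 bits remain
Read 3: bits[17:22] width=5 -> value=1 (bin 00001); offset now 22 = byte 2 bit 6; 18 bits remain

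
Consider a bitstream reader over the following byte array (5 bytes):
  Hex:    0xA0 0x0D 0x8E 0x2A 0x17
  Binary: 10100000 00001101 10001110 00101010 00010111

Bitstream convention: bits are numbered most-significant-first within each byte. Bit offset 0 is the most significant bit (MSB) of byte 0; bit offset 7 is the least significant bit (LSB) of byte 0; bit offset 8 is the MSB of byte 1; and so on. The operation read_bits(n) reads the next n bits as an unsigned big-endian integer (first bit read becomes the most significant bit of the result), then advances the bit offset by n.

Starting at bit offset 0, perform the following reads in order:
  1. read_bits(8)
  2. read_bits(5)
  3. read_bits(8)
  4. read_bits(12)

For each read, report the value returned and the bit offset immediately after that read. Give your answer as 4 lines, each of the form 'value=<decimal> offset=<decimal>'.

Answer: value=160 offset=8
value=1 offset=13
value=177 offset=21
value=3156 offset=33

Derivation:
Read 1: bits[0:8] width=8 -> value=160 (bin 10100000); offset now 8 = byte 1 bit 0; 32 bits remain
Read 2: bits[8:13] width=5 -> value=1 (bin 00001); offset now 13 = byte 1 bit 5; 27 bits remain
Read 3: bits[13:21] width=8 -> value=177 (bin 10110001); offset now 21 = byte 2 bit 5; 19 bits remain
Read 4: bits[21:33] width=12 -> value=3156 (bin 110001010100); offset now 33 = byte 4 bit 1; 7 bits remain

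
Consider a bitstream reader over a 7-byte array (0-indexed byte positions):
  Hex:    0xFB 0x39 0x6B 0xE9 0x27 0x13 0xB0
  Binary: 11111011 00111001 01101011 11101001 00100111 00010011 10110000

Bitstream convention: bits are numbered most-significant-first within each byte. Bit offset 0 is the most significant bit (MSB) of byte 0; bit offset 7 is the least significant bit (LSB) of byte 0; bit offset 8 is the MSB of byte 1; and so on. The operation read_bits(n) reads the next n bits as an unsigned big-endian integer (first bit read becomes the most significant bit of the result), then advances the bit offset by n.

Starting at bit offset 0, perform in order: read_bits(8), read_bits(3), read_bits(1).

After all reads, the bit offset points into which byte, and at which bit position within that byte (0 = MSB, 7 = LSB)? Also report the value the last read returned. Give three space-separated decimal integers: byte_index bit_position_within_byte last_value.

Read 1: bits[0:8] width=8 -> value=251 (bin 11111011); offset now 8 = byte 1 bit 0; 48 bits remain
Read 2: bits[8:11] width=3 -> value=1 (bin 001); offset now 11 = byte 1 bit 3; 45 bits remain
Read 3: bits[11:12] width=1 -> value=1 (bin 1); offset now 12 = byte 1 bit 4; 44 bits remain

Answer: 1 4 1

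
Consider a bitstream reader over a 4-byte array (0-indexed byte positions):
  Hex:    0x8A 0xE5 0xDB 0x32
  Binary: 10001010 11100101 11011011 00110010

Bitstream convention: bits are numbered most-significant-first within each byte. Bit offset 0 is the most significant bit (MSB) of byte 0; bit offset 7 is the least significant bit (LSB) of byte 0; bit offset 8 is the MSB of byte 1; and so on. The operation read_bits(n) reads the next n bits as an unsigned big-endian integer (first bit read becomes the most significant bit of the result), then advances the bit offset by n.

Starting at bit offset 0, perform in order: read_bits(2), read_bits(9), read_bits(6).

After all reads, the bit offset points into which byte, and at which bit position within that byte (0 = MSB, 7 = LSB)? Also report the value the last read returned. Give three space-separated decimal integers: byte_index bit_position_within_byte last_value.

Answer: 2 1 11

Derivation:
Read 1: bits[0:2] width=2 -> value=2 (bin 10); offset now 2 = byte 0 bit 2; 30 bits remain
Read 2: bits[2:11] width=9 -> value=87 (bin 001010111); offset now 11 = byte 1 bit 3; 21 bits remain
Read 3: bits[11:17] width=6 -> value=11 (bin 001011); offset now 17 = byte 2 bit 1; 15 bits remain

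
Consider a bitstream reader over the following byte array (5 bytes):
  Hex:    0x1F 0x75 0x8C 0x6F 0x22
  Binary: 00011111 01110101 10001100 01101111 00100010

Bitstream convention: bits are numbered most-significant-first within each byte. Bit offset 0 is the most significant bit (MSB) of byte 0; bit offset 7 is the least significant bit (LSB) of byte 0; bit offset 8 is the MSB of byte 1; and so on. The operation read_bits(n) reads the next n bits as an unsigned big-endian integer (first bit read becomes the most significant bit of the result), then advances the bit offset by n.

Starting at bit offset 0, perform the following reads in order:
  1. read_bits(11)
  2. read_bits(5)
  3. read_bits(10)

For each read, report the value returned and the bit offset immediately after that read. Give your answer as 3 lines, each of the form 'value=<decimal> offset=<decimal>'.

Answer: value=251 offset=11
value=21 offset=16
value=561 offset=26

Derivation:
Read 1: bits[0:11] width=11 -> value=251 (bin 00011111011); offset now 11 = byte 1 bit 3; 29 bits remain
Read 2: bits[11:16] width=5 -> value=21 (bin 10101); offset now 16 = byte 2 bit 0; 24 bits remain
Read 3: bits[16:26] width=10 -> value=561 (bin 1000110001); offset now 26 = byte 3 bit 2; 14 bits remain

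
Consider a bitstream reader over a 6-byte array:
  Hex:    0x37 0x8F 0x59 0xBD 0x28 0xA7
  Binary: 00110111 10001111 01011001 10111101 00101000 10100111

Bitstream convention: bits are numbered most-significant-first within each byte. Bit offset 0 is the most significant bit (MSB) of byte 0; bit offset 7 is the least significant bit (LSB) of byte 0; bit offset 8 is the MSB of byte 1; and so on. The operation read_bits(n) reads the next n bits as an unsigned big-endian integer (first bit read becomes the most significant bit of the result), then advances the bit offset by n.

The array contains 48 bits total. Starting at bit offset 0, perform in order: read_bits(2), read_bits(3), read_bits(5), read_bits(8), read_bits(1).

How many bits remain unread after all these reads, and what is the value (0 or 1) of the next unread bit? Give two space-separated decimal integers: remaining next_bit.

Read 1: bits[0:2] width=2 -> value=0 (bin 00); offset now 2 = byte 0 bit 2; 46 bits remain
Read 2: bits[2:5] width=3 -> value=6 (bin 110); offset now 5 = byte 0 bit 5; 43 bits remain
Read 3: bits[5:10] width=5 -> value=30 (bin 11110); offset now 10 = byte 1 bit 2; 38 bits remain
Read 4: bits[10:18] width=8 -> value=61 (bin 00111101); offset now 18 = byte 2 bit 2; 30 bits remain
Read 5: bits[18:19] width=1 -> value=0 (bin 0); offset now 19 = byte 2 bit 3; 29 bits remain

Answer: 29 1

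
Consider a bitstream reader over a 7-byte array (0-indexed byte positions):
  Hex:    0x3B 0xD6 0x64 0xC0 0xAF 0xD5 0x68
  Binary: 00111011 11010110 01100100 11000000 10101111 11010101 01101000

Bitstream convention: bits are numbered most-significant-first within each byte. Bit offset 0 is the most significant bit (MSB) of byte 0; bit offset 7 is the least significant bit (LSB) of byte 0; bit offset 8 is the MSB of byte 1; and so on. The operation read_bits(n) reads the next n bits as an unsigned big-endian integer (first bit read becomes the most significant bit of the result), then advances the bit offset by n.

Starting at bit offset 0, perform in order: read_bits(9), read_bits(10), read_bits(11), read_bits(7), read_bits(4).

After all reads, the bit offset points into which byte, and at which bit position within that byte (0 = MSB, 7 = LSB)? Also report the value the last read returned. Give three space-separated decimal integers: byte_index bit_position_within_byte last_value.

Answer: 5 1 15

Derivation:
Read 1: bits[0:9] width=9 -> value=119 (bin 001110111); offset now 9 = byte 1 bit 1; 47 bits remain
Read 2: bits[9:19] width=10 -> value=691 (bin 1010110011); offset now 19 = byte 2 bit 3; 37 bits remain
Read 3: bits[19:30] width=11 -> value=304 (bin 00100110000); offset now 30 = byte 3 bit 6; 26 bits remain
Read 4: bits[30:37] width=7 -> value=21 (bin 0010101); offset now 37 = byte 4 bit 5; 19 bits remain
Read 5: bits[37:41] width=4 -> value=15 (bin 1111); offset now 41 = byte 5 bit 1; 15 bits remain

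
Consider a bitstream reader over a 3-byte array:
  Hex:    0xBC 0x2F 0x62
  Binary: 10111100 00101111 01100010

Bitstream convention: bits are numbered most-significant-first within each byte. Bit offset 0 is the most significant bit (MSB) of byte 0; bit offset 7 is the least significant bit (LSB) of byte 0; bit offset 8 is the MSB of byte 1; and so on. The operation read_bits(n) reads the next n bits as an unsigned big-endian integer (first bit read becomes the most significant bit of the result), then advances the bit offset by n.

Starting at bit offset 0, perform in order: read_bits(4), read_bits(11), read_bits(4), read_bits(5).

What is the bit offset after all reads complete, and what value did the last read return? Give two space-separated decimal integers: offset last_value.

Answer: 24 2

Derivation:
Read 1: bits[0:4] width=4 -> value=11 (bin 1011); offset now 4 = byte 0 bit 4; 20 bits remain
Read 2: bits[4:15] width=11 -> value=1559 (bin 11000010111); offset now 15 = byte 1 bit 7; 9 bits remain
Read 3: bits[15:19] width=4 -> value=11 (bin 1011); offset now 19 = byte 2 bit 3; 5 bits remain
Read 4: bits[19:24] width=5 -> value=2 (bin 00010); offset now 24 = byte 3 bit 0; 0 bits remain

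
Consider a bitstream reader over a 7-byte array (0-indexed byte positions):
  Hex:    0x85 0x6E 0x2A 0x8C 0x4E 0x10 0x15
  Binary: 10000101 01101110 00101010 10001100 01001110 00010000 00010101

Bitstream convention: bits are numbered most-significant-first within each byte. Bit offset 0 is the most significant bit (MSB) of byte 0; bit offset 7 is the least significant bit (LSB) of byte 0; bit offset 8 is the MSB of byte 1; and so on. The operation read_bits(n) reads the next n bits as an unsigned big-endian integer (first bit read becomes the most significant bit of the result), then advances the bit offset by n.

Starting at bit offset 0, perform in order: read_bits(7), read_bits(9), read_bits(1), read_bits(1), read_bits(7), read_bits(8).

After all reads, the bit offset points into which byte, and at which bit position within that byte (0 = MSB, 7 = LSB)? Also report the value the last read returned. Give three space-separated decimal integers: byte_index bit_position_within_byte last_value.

Answer: 4 1 24

Derivation:
Read 1: bits[0:7] width=7 -> value=66 (bin 1000010); offset now 7 = byte 0 bit 7; 49 bits remain
Read 2: bits[7:16] width=9 -> value=366 (bin 101101110); offset now 16 = byte 2 bit 0; 40 bits remain
Read 3: bits[16:17] width=1 -> value=0 (bin 0); offset now 17 = byte 2 bit 1; 39 bits remain
Read 4: bits[17:18] width=1 -> value=0 (bin 0); offset now 18 = byte 2 bit 2; 38 bits remain
Read 5: bits[18:25] width=7 -> value=85 (bin 1010101); offset now 25 = byte 3 bit 1; 31 bits remain
Read 6: bits[25:33] width=8 -> value=24 (bin 00011000); offset now 33 = byte 4 bit 1; 23 bits remain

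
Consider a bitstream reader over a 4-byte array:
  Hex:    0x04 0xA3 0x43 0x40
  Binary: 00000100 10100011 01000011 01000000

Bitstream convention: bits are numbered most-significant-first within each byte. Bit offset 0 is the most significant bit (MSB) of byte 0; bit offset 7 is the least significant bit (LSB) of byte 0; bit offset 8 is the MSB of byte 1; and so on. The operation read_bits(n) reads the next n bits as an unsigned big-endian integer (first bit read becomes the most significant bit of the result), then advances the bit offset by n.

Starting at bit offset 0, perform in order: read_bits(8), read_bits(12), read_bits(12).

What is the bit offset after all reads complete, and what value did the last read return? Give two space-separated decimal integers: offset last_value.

Answer: 32 832

Derivation:
Read 1: bits[0:8] width=8 -> value=4 (bin 00000100); offset now 8 = byte 1 bit 0; 24 bits remain
Read 2: bits[8:20] width=12 -> value=2612 (bin 101000110100); offset now 20 = byte 2 bit 4; 12 bits remain
Read 3: bits[20:32] width=12 -> value=832 (bin 001101000000); offset now 32 = byte 4 bit 0; 0 bits remain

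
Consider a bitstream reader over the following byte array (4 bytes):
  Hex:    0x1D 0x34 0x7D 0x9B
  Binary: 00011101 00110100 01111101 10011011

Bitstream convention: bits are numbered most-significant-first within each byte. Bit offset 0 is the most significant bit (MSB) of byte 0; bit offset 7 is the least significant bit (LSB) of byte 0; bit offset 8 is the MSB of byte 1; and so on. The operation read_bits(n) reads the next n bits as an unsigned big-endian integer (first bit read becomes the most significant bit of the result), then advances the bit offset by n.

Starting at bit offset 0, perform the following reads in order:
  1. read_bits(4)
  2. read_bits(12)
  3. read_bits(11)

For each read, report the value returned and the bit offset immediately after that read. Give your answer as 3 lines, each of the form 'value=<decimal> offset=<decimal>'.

Answer: value=1 offset=4
value=3380 offset=16
value=1004 offset=27

Derivation:
Read 1: bits[0:4] width=4 -> value=1 (bin 0001); offset now 4 = byte 0 bit 4; 28 bits remain
Read 2: bits[4:16] width=12 -> value=3380 (bin 110100110100); offset now 16 = byte 2 bit 0; 16 bits remain
Read 3: bits[16:27] width=11 -> value=1004 (bin 01111101100); offset now 27 = byte 3 bit 3; 5 bits remain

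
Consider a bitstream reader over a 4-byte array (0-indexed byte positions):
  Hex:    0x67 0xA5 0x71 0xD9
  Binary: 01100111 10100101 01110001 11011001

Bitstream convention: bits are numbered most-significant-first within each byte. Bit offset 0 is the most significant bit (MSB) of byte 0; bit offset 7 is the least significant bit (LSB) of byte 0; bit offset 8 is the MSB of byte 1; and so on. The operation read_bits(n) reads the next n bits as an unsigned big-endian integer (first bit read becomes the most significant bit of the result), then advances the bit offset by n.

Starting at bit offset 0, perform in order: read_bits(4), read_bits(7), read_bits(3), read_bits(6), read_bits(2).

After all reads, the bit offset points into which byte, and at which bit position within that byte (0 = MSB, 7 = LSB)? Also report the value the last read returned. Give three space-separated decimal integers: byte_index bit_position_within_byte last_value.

Answer: 2 6 0

Derivation:
Read 1: bits[0:4] width=4 -> value=6 (bin 0110); offset now 4 = byte 0 bit 4; 28 bits remain
Read 2: bits[4:11] width=7 -> value=61 (bin 0111101); offset now 11 = byte 1 bit 3; 21 bits remain
Read 3: bits[11:14] width=3 -> value=1 (bin 001); offset now 14 = byte 1 bit 6; 18 bits remain
Read 4: bits[14:20] width=6 -> value=23 (bin 010111); offset now 20 = byte 2 bit 4; 12 bits remain
Read 5: bits[20:22] width=2 -> value=0 (bin 00); offset now 22 = byte 2 bit 6; 10 bits remain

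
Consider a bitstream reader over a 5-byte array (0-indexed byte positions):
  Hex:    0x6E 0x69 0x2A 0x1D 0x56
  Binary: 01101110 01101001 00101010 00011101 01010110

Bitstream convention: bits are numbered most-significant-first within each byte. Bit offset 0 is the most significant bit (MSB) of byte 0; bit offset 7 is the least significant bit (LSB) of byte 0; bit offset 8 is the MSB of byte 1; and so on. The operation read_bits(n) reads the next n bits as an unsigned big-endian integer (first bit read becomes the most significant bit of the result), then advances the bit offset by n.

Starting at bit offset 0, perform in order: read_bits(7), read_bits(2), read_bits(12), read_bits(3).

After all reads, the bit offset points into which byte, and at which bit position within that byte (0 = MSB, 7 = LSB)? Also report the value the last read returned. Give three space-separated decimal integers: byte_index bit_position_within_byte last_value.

Read 1: bits[0:7] width=7 -> value=55 (bin 0110111); offset now 7 = byte 0 bit 7; 33 bits remain
Read 2: bits[7:9] width=2 -> value=0 (bin 00); offset now 9 = byte 1 bit 1; 31 bits remain
Read 3: bits[9:21] width=12 -> value=3365 (bin 110100100101); offset now 21 = byte 2 bit 5; 19 bits remain
Read 4: bits[21:24] width=3 -> value=2 (bin 010); offset now 24 = byte 3 bit 0; 16 bits remain

Answer: 3 0 2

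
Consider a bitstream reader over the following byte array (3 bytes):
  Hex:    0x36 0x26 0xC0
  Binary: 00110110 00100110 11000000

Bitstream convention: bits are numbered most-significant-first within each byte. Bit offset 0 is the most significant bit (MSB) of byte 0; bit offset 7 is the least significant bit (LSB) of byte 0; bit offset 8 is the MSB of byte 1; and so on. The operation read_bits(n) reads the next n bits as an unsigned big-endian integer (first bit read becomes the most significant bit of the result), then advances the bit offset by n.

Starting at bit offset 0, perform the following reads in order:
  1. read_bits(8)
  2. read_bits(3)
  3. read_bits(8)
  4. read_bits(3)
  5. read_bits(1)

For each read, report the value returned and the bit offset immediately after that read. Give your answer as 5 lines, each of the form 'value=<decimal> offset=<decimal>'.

Answer: value=54 offset=8
value=1 offset=11
value=54 offset=19
value=0 offset=22
value=0 offset=23

Derivation:
Read 1: bits[0:8] width=8 -> value=54 (bin 00110110); offset now 8 = byte 1 bit 0; 16 bits remain
Read 2: bits[8:11] width=3 -> value=1 (bin 001); offset now 11 = byte 1 bit 3; 13 bits remain
Read 3: bits[11:19] width=8 -> value=54 (bin 00110110); offset now 19 = byte 2 bit 3; 5 bits remain
Read 4: bits[19:22] width=3 -> value=0 (bin 000); offset now 22 = byte 2 bit 6; 2 bits remain
Read 5: bits[22:23] width=1 -> value=0 (bin 0); offset now 23 = byte 2 bit 7; 1 bits remain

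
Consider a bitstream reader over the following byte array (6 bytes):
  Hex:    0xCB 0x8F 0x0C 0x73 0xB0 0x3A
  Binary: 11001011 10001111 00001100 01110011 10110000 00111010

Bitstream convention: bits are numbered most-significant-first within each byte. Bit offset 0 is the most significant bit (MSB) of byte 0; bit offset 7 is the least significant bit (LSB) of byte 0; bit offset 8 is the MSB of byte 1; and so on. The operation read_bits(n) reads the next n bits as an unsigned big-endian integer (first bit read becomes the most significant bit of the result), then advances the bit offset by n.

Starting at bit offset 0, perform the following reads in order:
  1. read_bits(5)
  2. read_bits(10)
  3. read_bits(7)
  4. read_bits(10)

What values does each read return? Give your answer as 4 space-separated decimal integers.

Answer: 25 455 67 115

Derivation:
Read 1: bits[0:5] width=5 -> value=25 (bin 11001); offset now 5 = byte 0 bit 5; 43 bits remain
Read 2: bits[5:15] width=10 -> value=455 (bin 0111000111); offset now 15 = byte 1 bit 7; 33 bits remain
Read 3: bits[15:22] width=7 -> value=67 (bin 1000011); offset now 22 = byte 2 bit 6; 26 bits remain
Read 4: bits[22:32] width=10 -> value=115 (bin 0001110011); offset now 32 = byte 4 bit 0; 16 bits remain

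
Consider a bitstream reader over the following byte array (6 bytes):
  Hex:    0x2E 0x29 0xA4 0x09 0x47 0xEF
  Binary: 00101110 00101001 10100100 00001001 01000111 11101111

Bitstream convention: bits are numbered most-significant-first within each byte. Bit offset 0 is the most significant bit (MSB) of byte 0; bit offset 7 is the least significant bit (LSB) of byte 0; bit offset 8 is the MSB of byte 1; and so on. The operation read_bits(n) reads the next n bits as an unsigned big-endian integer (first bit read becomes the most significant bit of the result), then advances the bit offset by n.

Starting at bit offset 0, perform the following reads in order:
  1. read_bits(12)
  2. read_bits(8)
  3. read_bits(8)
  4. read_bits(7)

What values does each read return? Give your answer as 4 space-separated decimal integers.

Read 1: bits[0:12] width=12 -> value=738 (bin 001011100010); offset now 12 = byte 1 bit 4; 36 bits remain
Read 2: bits[12:20] width=8 -> value=154 (bin 10011010); offset now 20 = byte 2 bit 4; 28 bits remain
Read 3: bits[20:28] width=8 -> value=64 (bin 01000000); offset now 28 = byte 3 bit 4; 20 bits remain
Read 4: bits[28:35] width=7 -> value=74 (bin 1001010); offset now 35 = byte 4 bit 3; 13 bits remain

Answer: 738 154 64 74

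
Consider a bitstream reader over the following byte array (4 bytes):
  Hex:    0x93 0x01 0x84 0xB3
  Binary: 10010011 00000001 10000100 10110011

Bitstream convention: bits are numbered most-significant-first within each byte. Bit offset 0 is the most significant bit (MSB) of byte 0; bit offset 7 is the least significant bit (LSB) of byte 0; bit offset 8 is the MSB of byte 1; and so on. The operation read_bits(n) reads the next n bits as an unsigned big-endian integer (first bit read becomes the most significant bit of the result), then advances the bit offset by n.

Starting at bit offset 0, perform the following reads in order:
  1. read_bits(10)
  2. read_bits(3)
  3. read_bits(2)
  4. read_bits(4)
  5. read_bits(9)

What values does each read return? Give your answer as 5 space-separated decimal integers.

Read 1: bits[0:10] width=10 -> value=588 (bin 1001001100); offset now 10 = byte 1 bit 2; 22 bits remain
Read 2: bits[10:13] width=3 -> value=0 (bin 000); offset now 13 = byte 1 bit 5; 19 bits remain
Read 3: bits[13:15] width=2 -> value=0 (bin 00); offset now 15 = byte 1 bit 7; 17 bits remain
Read 4: bits[15:19] width=4 -> value=12 (bin 1100); offset now 19 = byte 2 bit 3; 13 bits remain
Read 5: bits[19:28] width=9 -> value=75 (bin 001001011); offset now 28 = byte 3 bit 4; 4 bits remain

Answer: 588 0 0 12 75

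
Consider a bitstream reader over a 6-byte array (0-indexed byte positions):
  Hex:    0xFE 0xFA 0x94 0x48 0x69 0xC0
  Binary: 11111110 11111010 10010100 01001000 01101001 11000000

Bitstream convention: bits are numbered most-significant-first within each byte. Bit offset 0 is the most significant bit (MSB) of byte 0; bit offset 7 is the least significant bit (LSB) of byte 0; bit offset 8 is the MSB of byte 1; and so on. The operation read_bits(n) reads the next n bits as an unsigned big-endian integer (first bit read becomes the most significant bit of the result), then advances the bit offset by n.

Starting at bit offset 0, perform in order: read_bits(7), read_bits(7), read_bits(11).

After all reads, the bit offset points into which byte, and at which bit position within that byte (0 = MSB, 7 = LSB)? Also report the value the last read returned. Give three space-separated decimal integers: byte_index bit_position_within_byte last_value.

Read 1: bits[0:7] width=7 -> value=127 (bin 1111111); offset now 7 = byte 0 bit 7; 41 bits remain
Read 2: bits[7:14] width=7 -> value=62 (bin 0111110); offset now 14 = byte 1 bit 6; 34 bits remain
Read 3: bits[14:25] width=11 -> value=1320 (bin 10100101000); offset now 25 = byte 3 bit 1; 23 bits remain

Answer: 3 1 1320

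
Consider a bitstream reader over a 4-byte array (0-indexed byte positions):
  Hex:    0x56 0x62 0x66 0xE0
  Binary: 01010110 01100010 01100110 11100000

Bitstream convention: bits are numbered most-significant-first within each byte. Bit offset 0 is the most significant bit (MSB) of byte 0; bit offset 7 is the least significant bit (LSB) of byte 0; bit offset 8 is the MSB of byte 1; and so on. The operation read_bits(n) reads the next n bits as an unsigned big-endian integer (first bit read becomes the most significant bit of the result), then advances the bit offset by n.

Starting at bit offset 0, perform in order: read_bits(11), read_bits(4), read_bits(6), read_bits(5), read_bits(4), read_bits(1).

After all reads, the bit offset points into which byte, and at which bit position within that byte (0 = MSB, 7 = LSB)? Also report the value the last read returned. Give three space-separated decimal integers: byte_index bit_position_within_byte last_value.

Read 1: bits[0:11] width=11 -> value=691 (bin 01010110011); offset now 11 = byte 1 bit 3; 21 bits remain
Read 2: bits[11:15] width=4 -> value=1 (bin 0001); offset now 15 = byte 1 bit 7; 17 bits remain
Read 3: bits[15:21] width=6 -> value=12 (bin 001100); offset now 21 = byte 2 bit 5; 11 bits remain
Read 4: bits[21:26] width=5 -> value=27 (bin 11011); offset now 26 = byte 3 bit 2; 6 bits remain
Read 5: bits[26:30] width=4 -> value=8 (bin 1000); offset now 30 = byte 3 bit 6; 2 bits remain
Read 6: bits[30:31] width=1 -> value=0 (bin 0); offset now 31 = byte 3 bit 7; 1 bits remain

Answer: 3 7 0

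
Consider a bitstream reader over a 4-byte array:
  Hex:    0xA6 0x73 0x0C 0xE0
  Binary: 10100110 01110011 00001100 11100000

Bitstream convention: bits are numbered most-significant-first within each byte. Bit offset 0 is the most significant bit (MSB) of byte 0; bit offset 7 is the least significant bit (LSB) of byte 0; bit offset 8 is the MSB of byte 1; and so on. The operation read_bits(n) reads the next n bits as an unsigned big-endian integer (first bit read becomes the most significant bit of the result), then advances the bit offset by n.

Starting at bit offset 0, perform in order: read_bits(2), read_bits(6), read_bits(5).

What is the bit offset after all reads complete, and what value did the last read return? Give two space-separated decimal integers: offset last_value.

Answer: 13 14

Derivation:
Read 1: bits[0:2] width=2 -> value=2 (bin 10); offset now 2 = byte 0 bit 2; 30 bits remain
Read 2: bits[2:8] width=6 -> value=38 (bin 100110); offset now 8 = byte 1 bit 0; 24 bits remain
Read 3: bits[8:13] width=5 -> value=14 (bin 01110); offset now 13 = byte 1 bit 5; 19 bits remain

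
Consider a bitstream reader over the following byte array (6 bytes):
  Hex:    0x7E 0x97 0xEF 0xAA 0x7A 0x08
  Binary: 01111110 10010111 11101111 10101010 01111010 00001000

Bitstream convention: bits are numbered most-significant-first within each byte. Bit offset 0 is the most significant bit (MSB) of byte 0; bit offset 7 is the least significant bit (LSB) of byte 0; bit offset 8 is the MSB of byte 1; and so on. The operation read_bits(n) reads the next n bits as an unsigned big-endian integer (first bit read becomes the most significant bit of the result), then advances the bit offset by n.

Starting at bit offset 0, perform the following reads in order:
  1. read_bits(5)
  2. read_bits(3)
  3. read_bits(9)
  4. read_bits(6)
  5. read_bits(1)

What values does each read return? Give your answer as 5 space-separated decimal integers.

Answer: 15 6 303 55 1

Derivation:
Read 1: bits[0:5] width=5 -> value=15 (bin 01111); offset now 5 = byte 0 bit 5; 43 bits remain
Read 2: bits[5:8] width=3 -> value=6 (bin 110); offset now 8 = byte 1 bit 0; 40 bits remain
Read 3: bits[8:17] width=9 -> value=303 (bin 100101111); offset now 17 = byte 2 bit 1; 31 bits remain
Read 4: bits[17:23] width=6 -> value=55 (bin 110111); offset now 23 = byte 2 bit 7; 25 bits remain
Read 5: bits[23:24] width=1 -> value=1 (bin 1); offset now 24 = byte 3 bit 0; 24 bits remain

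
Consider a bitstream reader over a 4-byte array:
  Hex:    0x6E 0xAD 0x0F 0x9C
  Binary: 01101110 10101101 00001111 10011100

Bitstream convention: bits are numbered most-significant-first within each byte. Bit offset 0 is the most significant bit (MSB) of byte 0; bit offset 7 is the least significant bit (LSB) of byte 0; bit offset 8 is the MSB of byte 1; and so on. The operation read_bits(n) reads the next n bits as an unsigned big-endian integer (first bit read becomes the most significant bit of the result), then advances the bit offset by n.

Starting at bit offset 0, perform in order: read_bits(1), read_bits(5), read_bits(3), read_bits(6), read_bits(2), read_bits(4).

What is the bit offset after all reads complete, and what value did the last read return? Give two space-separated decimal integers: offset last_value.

Answer: 21 1

Derivation:
Read 1: bits[0:1] width=1 -> value=0 (bin 0); offset now 1 = byte 0 bit 1; 31 bits remain
Read 2: bits[1:6] width=5 -> value=27 (bin 11011); offset now 6 = byte 0 bit 6; 26 bits remain
Read 3: bits[6:9] width=3 -> value=5 (bin 101); offset now 9 = byte 1 bit 1; 23 bits remain
Read 4: bits[9:15] width=6 -> value=22 (bin 010110); offset now 15 = byte 1 bit 7; 17 bits remain
Read 5: bits[15:17] width=2 -> value=2 (bin 10); offset now 17 = byte 2 bit 1; 15 bits remain
Read 6: bits[17:21] width=4 -> value=1 (bin 0001); offset now 21 = byte 2 bit 5; 11 bits remain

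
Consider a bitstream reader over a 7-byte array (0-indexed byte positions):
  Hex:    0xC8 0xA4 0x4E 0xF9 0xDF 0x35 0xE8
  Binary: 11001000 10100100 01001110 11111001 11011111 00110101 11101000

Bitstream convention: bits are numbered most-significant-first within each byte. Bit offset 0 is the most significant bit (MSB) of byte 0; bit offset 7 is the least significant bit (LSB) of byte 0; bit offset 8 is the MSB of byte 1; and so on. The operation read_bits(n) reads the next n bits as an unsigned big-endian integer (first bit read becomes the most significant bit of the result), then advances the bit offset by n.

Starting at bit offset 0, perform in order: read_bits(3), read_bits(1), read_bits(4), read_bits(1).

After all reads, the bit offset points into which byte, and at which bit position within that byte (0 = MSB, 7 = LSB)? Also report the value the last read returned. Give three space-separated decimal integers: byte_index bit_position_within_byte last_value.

Answer: 1 1 1

Derivation:
Read 1: bits[0:3] width=3 -> value=6 (bin 110); offset now 3 = byte 0 bit 3; 53 bits remain
Read 2: bits[3:4] width=1 -> value=0 (bin 0); offset now 4 = byte 0 bit 4; 52 bits remain
Read 3: bits[4:8] width=4 -> value=8 (bin 1000); offset now 8 = byte 1 bit 0; 48 bits remain
Read 4: bits[8:9] width=1 -> value=1 (bin 1); offset now 9 = byte 1 bit 1; 47 bits remain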